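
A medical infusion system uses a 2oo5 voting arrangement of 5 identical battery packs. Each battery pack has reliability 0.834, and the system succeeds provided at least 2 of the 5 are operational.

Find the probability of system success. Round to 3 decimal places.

0.997

R = Σ_{i=2}^{5} C(5,i) p^i (1−p)^{5−i} with p = 0.834
C(5,2)·0.834^2·0.166^3 = 0.03182
C(5,3)·0.834^3·0.166^2 = 0.15985
C(5,4)·0.834^4·0.166^1 = 0.40155
C(5,5)·0.834^5·0.166^0 = 0.40349
Sum = 0.997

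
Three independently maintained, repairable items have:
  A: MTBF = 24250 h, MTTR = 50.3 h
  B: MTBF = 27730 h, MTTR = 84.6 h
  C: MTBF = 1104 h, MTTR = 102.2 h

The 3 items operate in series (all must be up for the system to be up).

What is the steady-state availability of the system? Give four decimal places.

0.9106

A(A) = MTBF/(MTBF+MTTR) = 24250/(24250+50.3) = 0.997930
A(B) = MTBF/(MTBF+MTTR) = 27730/(27730+84.6) = 0.996958
A(C) = MTBF/(MTBF+MTTR) = 1104/(1104+102.2) = 0.915271
Series availability: 0.997930 × 0.996958 × 0.915271 = 0.9106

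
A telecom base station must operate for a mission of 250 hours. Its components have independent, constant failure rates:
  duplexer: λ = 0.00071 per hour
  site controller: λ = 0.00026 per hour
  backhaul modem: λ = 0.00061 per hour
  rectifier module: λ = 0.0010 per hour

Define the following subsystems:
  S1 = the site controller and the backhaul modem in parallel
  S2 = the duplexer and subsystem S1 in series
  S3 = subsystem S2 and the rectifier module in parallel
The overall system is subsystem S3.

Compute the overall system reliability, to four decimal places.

R(duplexer) = exp(−0.00071 × 250) = 0.837361
R(site controller) = exp(−0.00026 × 250) = 0.937067
R(backhaul modem) = exp(−0.00061 × 250) = 0.858559
R(rectifier module) = exp(−0.0010 × 250) = 0.778801
Parallel (site controller and backhaul modem): 1 − (1 − 0.937067)(1 − 0.858559) = 0.991099
Series (duplexer and [0.991099]): 0.837361 × 0.991099 = 0.829908
Parallel ([0.829908] and rectifier module): 1 − (1 − 0.829908)(1 − 0.778801) = 0.9624

0.9624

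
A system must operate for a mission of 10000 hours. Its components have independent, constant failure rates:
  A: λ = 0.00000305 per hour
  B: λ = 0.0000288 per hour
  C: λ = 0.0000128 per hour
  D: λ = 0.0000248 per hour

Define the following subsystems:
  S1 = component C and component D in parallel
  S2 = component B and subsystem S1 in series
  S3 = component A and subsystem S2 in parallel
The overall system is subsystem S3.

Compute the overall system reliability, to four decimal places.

0.9919

R(A) = exp(−0.00000305 × 10000) = 0.969960
R(B) = exp(−0.0000288 × 10000) = 0.749762
R(C) = exp(−0.0000128 × 10000) = 0.879853
R(D) = exp(−0.0000248 × 10000) = 0.780360
Parallel (C and D): 1 − (1 − 0.879853)(1 − 0.780360) = 0.973611
Series (B and [0.973611]): 0.749762 × 0.973611 = 0.729977
Parallel (A and [0.729977]): 1 − (1 − 0.969960)(1 − 0.729977) = 0.9919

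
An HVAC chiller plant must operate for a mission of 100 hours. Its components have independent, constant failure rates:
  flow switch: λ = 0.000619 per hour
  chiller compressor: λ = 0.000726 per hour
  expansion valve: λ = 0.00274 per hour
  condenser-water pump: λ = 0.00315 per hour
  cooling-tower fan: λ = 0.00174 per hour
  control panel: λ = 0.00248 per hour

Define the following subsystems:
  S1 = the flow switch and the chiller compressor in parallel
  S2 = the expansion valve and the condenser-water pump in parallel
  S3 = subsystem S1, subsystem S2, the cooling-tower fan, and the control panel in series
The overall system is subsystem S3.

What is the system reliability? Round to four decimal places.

R(flow switch) = exp(−0.000619 × 100) = 0.939977
R(chiller compressor) = exp(−0.000726 × 100) = 0.929973
R(expansion valve) = exp(−0.00274 × 100) = 0.760332
R(condenser-water pump) = exp(−0.00315 × 100) = 0.729789
R(cooling-tower fan) = exp(−0.00174 × 100) = 0.840297
R(control panel) = exp(−0.00248 × 100) = 0.780360
Parallel (flow switch and chiller compressor): 1 − (1 − 0.939977)(1 − 0.929973) = 0.995797
Parallel (expansion valve and condenser-water pump): 1 − (1 − 0.760332)(1 − 0.729789) = 0.935239
Series ([0.995797], [0.935239], cooling-tower fan, and control panel): 0.995797 × 0.935239 × 0.840297 × 0.780360 = 0.6107

0.6107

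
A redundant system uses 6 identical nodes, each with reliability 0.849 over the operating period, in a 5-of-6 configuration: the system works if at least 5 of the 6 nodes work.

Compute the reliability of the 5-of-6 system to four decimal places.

R = Σ_{i=5}^{6} C(6,i) p^i (1−p)^{6−i} with p = 0.849
C(6,5)·0.849^5·0.151^1 = 0.399638
C(6,6)·0.849^6·0.151^0 = 0.374495
Sum = 0.7741

0.7741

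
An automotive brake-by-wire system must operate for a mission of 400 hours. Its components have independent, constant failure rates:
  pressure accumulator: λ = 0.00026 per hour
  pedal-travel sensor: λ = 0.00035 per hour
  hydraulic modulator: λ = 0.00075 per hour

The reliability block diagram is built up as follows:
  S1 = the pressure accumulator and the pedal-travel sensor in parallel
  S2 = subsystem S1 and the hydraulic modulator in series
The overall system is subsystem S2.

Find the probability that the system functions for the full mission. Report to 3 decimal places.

R(pressure accumulator) = exp(−0.00026 × 400) = 0.90123
R(pedal-travel sensor) = exp(−0.00035 × 400) = 0.86936
R(hydraulic modulator) = exp(−0.00075 × 400) = 0.74082
Parallel (pressure accumulator and pedal-travel sensor): 1 − (1 − 0.90123)(1 − 0.86936) = 0.98710
Series ([0.98710] and hydraulic modulator): 0.98710 × 0.74082 = 0.731

0.731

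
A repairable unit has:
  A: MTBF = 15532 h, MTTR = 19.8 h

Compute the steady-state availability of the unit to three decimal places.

A(A) = MTBF/(MTBF+MTTR) = 15532/(15532+19.8) = 0.999

0.999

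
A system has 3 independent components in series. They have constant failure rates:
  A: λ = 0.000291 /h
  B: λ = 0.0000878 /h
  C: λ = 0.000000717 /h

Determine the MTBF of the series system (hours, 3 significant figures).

2630

Series of exponential components: λ_sys = Σ λ_i
λ_sys = 0.000291 + 0.0000878 + 0.000000717 = 3.7952e-04 /h
MTBF = 1 / λ_sys = 2630 h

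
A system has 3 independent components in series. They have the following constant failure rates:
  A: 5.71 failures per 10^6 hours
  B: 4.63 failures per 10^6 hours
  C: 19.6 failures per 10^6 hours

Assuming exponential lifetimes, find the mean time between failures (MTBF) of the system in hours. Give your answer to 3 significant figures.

33400

Series of exponential components: λ_sys = Σ λ_i
λ_sys = 0.00000571 + 0.00000463 + 0.0000196 = 2.9940e-05 /h
MTBF = 1 / λ_sys = 33400 h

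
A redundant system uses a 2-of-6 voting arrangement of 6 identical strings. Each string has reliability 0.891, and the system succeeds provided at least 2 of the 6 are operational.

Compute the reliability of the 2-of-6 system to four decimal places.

0.9999

R = Σ_{i=2}^{6} C(6,i) p^i (1−p)^{6−i} with p = 0.891
C(6,2)·0.891^2·0.109^4 = 0.001681
C(6,3)·0.891^3·0.109^3 = 0.018321
C(6,4)·0.891^4·0.109^2 = 0.112319
C(6,5)·0.891^5·0.109^1 = 0.367254
C(6,6)·0.891^6·0.109^0 = 0.500341
Sum = 0.9999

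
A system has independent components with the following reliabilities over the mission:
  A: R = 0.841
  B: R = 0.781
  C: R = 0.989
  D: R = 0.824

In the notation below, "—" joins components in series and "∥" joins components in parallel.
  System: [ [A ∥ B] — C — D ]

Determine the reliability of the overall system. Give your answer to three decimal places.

Parallel (A and B): 1 − (1 − 0.84100)(1 − 0.78100) = 0.96518
Series ([0.96518], C, and D): 0.96518 × 0.98900 × 0.82400 = 0.787

0.787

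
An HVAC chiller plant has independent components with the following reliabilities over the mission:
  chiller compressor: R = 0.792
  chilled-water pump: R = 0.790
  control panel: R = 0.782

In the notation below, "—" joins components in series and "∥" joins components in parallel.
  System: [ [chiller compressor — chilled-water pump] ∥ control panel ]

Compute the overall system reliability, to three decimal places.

0.918

Series (chiller compressor and chilled-water pump): 0.79200 × 0.79000 = 0.62568
Parallel ([0.62568] and control panel): 1 − (1 − 0.62568)(1 − 0.78200) = 0.918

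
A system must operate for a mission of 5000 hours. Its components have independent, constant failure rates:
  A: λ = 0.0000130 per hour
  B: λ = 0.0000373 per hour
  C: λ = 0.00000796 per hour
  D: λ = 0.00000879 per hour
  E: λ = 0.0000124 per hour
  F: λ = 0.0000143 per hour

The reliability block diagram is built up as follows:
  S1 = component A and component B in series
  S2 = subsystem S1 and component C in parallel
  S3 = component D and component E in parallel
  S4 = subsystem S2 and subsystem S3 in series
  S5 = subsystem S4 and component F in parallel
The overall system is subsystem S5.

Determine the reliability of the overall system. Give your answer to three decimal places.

0.999

R(A) = exp(−0.0000130 × 5000) = 0.93707
R(B) = exp(−0.0000373 × 5000) = 0.82986
R(C) = exp(−0.00000796 × 5000) = 0.96098
R(D) = exp(−0.00000879 × 5000) = 0.95700
R(E) = exp(−0.0000124 × 5000) = 0.93988
R(F) = exp(−0.0000143 × 5000) = 0.93100
Series (A and B): 0.93707 × 0.82986 = 0.77764
Parallel ([0.77764] and C): 1 − (1 − 0.77764)(1 − 0.96098) = 0.99132
Parallel (D and E): 1 − (1 − 0.95700)(1 − 0.93988) = 0.99741
Series ([0.99132] and [0.99741]): 0.99132 × 0.99741 = 0.98875
Parallel ([0.98875] and F): 1 − (1 − 0.98875)(1 − 0.93100) = 0.999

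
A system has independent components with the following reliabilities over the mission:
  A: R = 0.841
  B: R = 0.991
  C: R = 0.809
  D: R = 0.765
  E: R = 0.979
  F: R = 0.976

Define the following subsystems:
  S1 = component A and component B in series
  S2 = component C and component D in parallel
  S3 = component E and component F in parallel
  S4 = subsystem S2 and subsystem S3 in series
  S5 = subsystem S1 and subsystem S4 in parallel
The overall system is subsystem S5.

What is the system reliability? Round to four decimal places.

Series (A and B): 0.841000 × 0.991000 = 0.833431
Parallel (C and D): 1 − (1 − 0.809000)(1 − 0.765000) = 0.955115
Parallel (E and F): 1 − (1 − 0.979000)(1 − 0.976000) = 0.999496
Series ([0.955115] and [0.999496]): 0.955115 × 0.999496 = 0.954634
Parallel ([0.833431] and [0.954634]): 1 − (1 − 0.833431)(1 − 0.954634) = 0.9924

0.9924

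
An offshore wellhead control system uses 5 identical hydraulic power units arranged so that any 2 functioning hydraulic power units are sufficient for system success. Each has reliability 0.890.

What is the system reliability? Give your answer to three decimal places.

0.999

R = Σ_{i=2}^{5} C(5,i) p^i (1−p)^{5−i} with p = 0.890
C(5,2)·0.890^2·0.110^3 = 0.01054
C(5,3)·0.890^3·0.110^2 = 0.08530
C(5,4)·0.890^4·0.110^1 = 0.34508
C(5,5)·0.890^5·0.110^0 = 0.55841
Sum = 0.999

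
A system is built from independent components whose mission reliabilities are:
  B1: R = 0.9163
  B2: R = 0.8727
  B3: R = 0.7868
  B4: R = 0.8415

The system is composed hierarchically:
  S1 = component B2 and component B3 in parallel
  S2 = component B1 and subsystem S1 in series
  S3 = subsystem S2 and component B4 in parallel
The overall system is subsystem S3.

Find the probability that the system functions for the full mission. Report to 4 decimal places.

Parallel (B2 and B3): 1 − (1 − 0.872700)(1 − 0.786800) = 0.972860
Series (B1 and [0.972860]): 0.916300 × 0.972860 = 0.891432
Parallel ([0.891432] and B4): 1 − (1 − 0.891432)(1 − 0.841500) = 0.9828

0.9828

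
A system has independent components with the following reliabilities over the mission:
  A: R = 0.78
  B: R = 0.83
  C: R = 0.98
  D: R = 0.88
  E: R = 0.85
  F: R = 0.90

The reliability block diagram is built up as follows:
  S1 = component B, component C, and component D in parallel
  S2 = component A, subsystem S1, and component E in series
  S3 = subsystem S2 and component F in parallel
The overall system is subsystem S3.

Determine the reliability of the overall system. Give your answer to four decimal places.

0.9663

Parallel (B, C, and D): 1 − (1 − 0.830000)(1 − 0.980000)(1 − 0.880000) = 0.999592
Series (A, [0.999592], and E): 0.780000 × 0.999592 × 0.850000 = 0.662729
Parallel ([0.662729] and F): 1 − (1 − 0.662729)(1 − 0.900000) = 0.9663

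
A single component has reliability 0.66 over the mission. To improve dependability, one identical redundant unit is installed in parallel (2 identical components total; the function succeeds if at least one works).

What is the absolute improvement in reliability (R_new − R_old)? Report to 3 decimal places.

R_before = 0.66
R_after = 1 − (1 − 0.66)^2 = 0.884
ΔR = 0.884 − 0.66 = 0.224

0.224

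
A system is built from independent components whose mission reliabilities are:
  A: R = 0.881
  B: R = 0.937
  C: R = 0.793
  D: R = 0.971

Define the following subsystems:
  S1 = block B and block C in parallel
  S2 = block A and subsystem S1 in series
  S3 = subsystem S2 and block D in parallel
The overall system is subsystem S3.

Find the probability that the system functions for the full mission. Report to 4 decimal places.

0.9962

Parallel (B and C): 1 − (1 − 0.937000)(1 − 0.793000) = 0.986959
Series (A and [0.986959]): 0.881000 × 0.986959 = 0.869511
Parallel ([0.869511] and D): 1 − (1 − 0.869511)(1 − 0.971000) = 0.9962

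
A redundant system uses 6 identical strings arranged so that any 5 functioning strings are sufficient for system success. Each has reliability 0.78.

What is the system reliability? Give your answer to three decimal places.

R = Σ_{i=5}^{6} C(6,i) p^i (1−p)^{6−i} with p = 0.78
C(6,5)·0.78^5·0.22^1 = 0.38111
C(6,6)·0.78^6·0.22^0 = 0.22520
Sum = 0.606

0.606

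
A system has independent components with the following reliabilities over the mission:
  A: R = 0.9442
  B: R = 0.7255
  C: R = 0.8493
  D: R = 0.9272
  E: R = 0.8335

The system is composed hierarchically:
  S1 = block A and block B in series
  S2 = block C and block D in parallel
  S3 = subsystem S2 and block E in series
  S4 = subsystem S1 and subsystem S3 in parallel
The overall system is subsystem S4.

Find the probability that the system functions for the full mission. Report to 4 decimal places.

0.9447

Series (A and B): 0.944200 × 0.725500 = 0.685017
Parallel (C and D): 1 − (1 − 0.849300)(1 − 0.927200) = 0.989029
Series ([0.989029] and E): 0.989029 × 0.833500 = 0.824356
Parallel ([0.685017] and [0.824356]): 1 − (1 − 0.685017)(1 − 0.824356) = 0.9447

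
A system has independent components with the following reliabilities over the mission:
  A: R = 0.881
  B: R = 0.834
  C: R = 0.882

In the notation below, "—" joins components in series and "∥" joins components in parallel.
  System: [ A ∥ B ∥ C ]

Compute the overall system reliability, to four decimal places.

0.9977

Parallel (A, B, and C): 1 − (1 − 0.881000)(1 − 0.834000)(1 − 0.882000) = 0.9977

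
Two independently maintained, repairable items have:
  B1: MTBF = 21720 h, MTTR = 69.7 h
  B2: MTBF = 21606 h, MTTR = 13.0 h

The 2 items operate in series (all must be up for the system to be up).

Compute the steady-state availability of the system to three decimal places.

A(B1) = MTBF/(MTBF+MTTR) = 21720/(21720+69.7) = 0.996801
A(B2) = MTBF/(MTBF+MTTR) = 21606/(21606+13.0) = 0.999399
Series availability: 0.996801 × 0.999399 = 0.996

0.996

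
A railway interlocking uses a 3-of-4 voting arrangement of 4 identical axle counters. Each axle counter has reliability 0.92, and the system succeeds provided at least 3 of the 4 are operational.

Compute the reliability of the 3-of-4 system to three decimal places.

0.966

R = Σ_{i=3}^{4} C(4,i) p^i (1−p)^{4−i} with p = 0.92
C(4,3)·0.92^3·0.08^1 = 0.24918
C(4,4)·0.92^4·0.08^0 = 0.71639
Sum = 0.966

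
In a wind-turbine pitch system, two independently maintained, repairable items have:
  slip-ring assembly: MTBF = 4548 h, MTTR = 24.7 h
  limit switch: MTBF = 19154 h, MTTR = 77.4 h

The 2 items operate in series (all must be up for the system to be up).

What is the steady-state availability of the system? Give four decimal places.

A(slip-ring assembly) = MTBF/(MTBF+MTTR) = 4548/(4548+24.7) = 0.994598
A(limit switch) = MTBF/(MTBF+MTTR) = 19154/(19154+77.4) = 0.995975
Series availability: 0.994598 × 0.995975 = 0.9906

0.9906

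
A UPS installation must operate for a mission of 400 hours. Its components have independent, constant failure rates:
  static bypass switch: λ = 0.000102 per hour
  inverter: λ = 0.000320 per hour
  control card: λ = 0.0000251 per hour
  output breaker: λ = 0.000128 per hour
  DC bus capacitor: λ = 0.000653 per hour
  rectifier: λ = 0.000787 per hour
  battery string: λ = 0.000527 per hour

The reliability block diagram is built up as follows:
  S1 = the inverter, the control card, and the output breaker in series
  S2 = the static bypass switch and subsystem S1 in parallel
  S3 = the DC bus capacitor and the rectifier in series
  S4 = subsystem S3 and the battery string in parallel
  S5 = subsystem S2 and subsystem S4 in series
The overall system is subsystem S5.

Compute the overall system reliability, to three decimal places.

R(static bypass switch) = exp(−0.000102 × 400) = 0.96002
R(inverter) = exp(−0.000320 × 400) = 0.87985
R(control card) = exp(−0.0000251 × 400) = 0.99001
R(output breaker) = exp(−0.000128 × 400) = 0.95009
R(DC bus capacitor) = exp(−0.000653 × 400) = 0.77013
R(rectifier) = exp(−0.000787 × 400) = 0.72993
R(battery string) = exp(−0.000527 × 400) = 0.80994
Series (inverter, control card, and output breaker): 0.87985 × 0.99001 × 0.95009 = 0.82759
Parallel (static bypass switch and [0.82759]): 1 − (1 − 0.96002)(1 − 0.82759) = 0.99311
Series (DC bus capacitor and rectifier): 0.77013 × 0.72993 = 0.56214
Parallel ([0.56214] and battery string): 1 − (1 − 0.56214)(1 − 0.80994) = 0.91678
Series ([0.99311] and [0.91678]): 0.99311 × 0.91678 = 0.910

0.910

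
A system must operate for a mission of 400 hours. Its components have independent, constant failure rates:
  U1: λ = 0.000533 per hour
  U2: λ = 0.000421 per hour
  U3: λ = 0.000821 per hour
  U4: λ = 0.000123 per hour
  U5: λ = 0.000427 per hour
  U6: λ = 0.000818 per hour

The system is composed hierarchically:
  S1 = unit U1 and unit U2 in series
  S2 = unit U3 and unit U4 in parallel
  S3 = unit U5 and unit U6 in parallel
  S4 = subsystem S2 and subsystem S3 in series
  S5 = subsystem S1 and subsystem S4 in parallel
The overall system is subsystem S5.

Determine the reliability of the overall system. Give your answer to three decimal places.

R(U1) = exp(−0.000533 × 400) = 0.80799
R(U2) = exp(−0.000421 × 400) = 0.84502
R(U3) = exp(−0.000821 × 400) = 0.72007
R(U4) = exp(−0.000123 × 400) = 0.95199
R(U5) = exp(−0.000427 × 400) = 0.84299
R(U6) = exp(−0.000818 × 400) = 0.72094
Series (U1 and U2): 0.80799 × 0.84502 = 0.68277
Parallel (U3 and U4): 1 − (1 − 0.72007)(1 − 0.95199) = 0.98656
Parallel (U5 and U6): 1 − (1 − 0.84299)(1 − 0.72094) = 0.95618
Series ([0.98656] and [0.95618]): 0.98656 × 0.95618 = 0.94333
Parallel ([0.68277] and [0.94333]): 1 − (1 − 0.68277)(1 − 0.94333) = 0.982

0.982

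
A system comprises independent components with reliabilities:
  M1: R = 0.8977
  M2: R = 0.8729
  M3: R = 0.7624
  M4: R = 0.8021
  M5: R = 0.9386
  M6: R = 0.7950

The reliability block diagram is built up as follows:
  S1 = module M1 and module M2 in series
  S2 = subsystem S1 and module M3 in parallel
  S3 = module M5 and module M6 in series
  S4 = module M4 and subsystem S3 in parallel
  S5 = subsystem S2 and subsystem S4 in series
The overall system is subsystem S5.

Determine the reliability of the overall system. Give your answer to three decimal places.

Series (M1 and M2): 0.89770 × 0.87290 = 0.78360
Parallel ([0.78360] and M3): 1 − (1 − 0.78360)(1 − 0.76240) = 0.94858
Series (M5 and M6): 0.93860 × 0.79500 = 0.74619
Parallel (M4 and [0.74619]): 1 − (1 − 0.80210)(1 − 0.74619) = 0.94977
Series ([0.94858] and [0.94977]): 0.94858 × 0.94977 = 0.901

0.901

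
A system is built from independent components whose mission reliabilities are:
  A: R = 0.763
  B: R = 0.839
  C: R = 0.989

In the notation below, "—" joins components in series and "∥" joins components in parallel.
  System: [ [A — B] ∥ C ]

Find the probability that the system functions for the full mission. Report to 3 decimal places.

0.996

Series (A and B): 0.76300 × 0.83900 = 0.64016
Parallel ([0.64016] and C): 1 − (1 − 0.64016)(1 − 0.98900) = 0.996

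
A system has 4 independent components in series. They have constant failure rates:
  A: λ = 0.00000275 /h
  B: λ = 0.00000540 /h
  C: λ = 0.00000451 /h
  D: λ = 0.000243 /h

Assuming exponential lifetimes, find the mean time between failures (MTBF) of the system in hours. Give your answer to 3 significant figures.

3910

Series of exponential components: λ_sys = Σ λ_i
λ_sys = 0.00000275 + 0.00000540 + 0.00000451 + 0.000243 = 2.5566e-04 /h
MTBF = 1 / λ_sys = 3910 h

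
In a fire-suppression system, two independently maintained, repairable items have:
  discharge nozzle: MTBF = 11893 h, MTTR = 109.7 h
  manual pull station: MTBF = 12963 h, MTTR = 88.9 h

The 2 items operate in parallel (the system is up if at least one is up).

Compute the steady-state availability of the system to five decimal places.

A(discharge nozzle) = MTBF/(MTBF+MTTR) = 11893/(11893+109.7) = 0.990860
A(manual pull station) = MTBF/(MTBF+MTTR) = 12963/(12963+88.9) = 0.993189
Parallel availability: 1 − (1 − 0.990860)(1 − 0.993189) = 0.99994

0.99994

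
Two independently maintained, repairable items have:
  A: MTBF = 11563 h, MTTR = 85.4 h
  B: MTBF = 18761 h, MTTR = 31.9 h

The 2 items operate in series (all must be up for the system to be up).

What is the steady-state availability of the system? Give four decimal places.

A(A) = MTBF/(MTBF+MTTR) = 11563/(11563+85.4) = 0.992669
A(B) = MTBF/(MTBF+MTTR) = 18761/(18761+31.9) = 0.998303
Series availability: 0.992669 × 0.998303 = 0.9910

0.9910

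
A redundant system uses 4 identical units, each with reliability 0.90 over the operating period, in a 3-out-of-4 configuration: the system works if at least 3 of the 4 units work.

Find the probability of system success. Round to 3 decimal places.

R = Σ_{i=3}^{4} C(4,i) p^i (1−p)^{4−i} with p = 0.90
C(4,3)·0.90^3·0.10^1 = 0.29160
C(4,4)·0.90^4·0.10^0 = 0.65610
Sum = 0.948

0.948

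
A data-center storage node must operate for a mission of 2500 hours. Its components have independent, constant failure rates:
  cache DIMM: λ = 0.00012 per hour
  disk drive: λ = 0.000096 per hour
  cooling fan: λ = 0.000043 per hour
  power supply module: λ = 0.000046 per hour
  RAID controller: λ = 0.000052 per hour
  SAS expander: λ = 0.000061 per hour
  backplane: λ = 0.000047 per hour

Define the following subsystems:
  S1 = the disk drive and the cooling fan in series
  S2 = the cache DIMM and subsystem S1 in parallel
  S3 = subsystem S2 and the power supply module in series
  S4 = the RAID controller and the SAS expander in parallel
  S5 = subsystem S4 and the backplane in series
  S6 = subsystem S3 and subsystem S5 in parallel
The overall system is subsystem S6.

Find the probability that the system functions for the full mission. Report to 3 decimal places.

0.978

R(cache DIMM) = exp(−0.00012 × 2500) = 0.74082
R(disk drive) = exp(−0.000096 × 2500) = 0.78663
R(cooling fan) = exp(−0.000043 × 2500) = 0.89808
R(power supply module) = exp(−0.000046 × 2500) = 0.89137
R(RAID controller) = exp(−0.000052 × 2500) = 0.87810
R(SAS expander) = exp(−0.000061 × 2500) = 0.85856
R(backplane) = exp(−0.000047 × 2500) = 0.88914
Series (disk drive and cooling fan): 0.78663 × 0.89808 = 0.70646
Parallel (cache DIMM and [0.70646]): 1 − (1 − 0.74082)(1 − 0.70646) = 0.92392
Series ([0.92392] and power supply module): 0.92392 × 0.89137 = 0.82355
Parallel (RAID controller and SAS expander): 1 − (1 − 0.87810)(1 − 0.85856) = 0.98276
Series ([0.98276] and backplane): 0.98276 × 0.88914 = 0.87381
Parallel ([0.82355] and [0.87381]): 1 − (1 − 0.82355)(1 − 0.87381) = 0.978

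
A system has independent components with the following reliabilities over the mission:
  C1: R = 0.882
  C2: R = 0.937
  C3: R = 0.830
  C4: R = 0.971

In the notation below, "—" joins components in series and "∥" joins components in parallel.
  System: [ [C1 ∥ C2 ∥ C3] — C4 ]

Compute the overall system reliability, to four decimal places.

Parallel (C1, C2, and C3): 1 − (1 − 0.882000)(1 − 0.937000)(1 − 0.830000) = 0.998736
Series ([0.998736] and C4): 0.998736 × 0.971000 = 0.9698

0.9698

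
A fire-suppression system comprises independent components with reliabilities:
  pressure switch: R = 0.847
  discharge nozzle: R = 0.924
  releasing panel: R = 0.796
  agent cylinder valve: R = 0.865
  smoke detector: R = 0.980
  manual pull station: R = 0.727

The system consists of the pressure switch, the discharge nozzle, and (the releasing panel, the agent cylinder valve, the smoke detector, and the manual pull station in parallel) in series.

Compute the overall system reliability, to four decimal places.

0.7825

Parallel (releasing panel, agent cylinder valve, smoke detector, and manual pull station): 1 − (1 − 0.796000)(1 − 0.865000)(1 − 0.980000)(1 − 0.727000) = 0.999850
Series (pressure switch, discharge nozzle, and [0.999850]): 0.847000 × 0.924000 × 0.999850 = 0.7825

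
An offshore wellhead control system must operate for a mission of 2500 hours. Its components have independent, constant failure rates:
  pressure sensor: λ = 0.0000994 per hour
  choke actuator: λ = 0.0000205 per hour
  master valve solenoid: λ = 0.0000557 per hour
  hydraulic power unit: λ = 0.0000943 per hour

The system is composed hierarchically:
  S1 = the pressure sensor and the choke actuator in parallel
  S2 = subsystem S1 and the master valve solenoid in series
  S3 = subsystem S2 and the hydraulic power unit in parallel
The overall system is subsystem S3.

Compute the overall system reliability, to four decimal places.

R(pressure sensor) = exp(−0.0000994 × 2500) = 0.779970
R(choke actuator) = exp(−0.0000205 × 2500) = 0.950041
R(master valve solenoid) = exp(−0.0000557 × 2500) = 0.870010
R(hydraulic power unit) = exp(−0.0000943 × 2500) = 0.789978
Parallel (pressure sensor and choke actuator): 1 − (1 − 0.779970)(1 − 0.950041) = 0.989008
Series ([0.989008] and master valve solenoid): 0.989008 × 0.870010 = 0.860447
Parallel ([0.860447] and hydraulic power unit): 1 − (1 − 0.860447)(1 − 0.789978) = 0.9707

0.9707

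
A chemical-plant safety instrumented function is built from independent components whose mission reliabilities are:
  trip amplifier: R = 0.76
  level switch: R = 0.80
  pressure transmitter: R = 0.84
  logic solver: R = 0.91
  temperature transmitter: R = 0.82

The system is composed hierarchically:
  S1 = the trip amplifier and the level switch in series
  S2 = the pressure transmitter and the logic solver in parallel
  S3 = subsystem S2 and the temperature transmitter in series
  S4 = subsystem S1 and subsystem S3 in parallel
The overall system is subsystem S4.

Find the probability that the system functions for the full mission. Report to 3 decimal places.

0.925

Series (trip amplifier and level switch): 0.76000 × 0.80000 = 0.60800
Parallel (pressure transmitter and logic solver): 1 − (1 − 0.84000)(1 − 0.91000) = 0.98560
Series ([0.98560] and temperature transmitter): 0.98560 × 0.82000 = 0.80819
Parallel ([0.60800] and [0.80819]): 1 − (1 − 0.60800)(1 − 0.80819) = 0.925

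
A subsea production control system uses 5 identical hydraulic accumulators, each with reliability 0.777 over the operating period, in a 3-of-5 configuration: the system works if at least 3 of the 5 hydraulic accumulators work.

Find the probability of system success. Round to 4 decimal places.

0.9229

R = Σ_{i=3}^{5} C(5,i) p^i (1−p)^{5−i} with p = 0.777
C(5,3)·0.777^3·0.223^2 = 0.233277
C(5,4)·0.777^4·0.223^1 = 0.406405
C(5,5)·0.777^5·0.223^0 = 0.283208
Sum = 0.9229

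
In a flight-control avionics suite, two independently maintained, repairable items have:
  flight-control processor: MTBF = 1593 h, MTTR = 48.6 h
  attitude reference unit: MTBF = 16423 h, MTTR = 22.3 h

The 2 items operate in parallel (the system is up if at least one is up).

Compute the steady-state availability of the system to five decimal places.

A(flight-control processor) = MTBF/(MTBF+MTTR) = 1593/(1593+48.6) = 0.970395
A(attitude reference unit) = MTBF/(MTBF+MTTR) = 16423/(16423+22.3) = 0.998644
Parallel availability: 1 − (1 − 0.970395)(1 − 0.998644) = 0.99996

0.99996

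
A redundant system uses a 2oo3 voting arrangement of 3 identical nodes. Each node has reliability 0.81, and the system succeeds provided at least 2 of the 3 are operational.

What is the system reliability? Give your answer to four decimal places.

0.9054

R = Σ_{i=2}^{3} C(3,i) p^i (1−p)^{3−i} with p = 0.81
C(3,2)·0.81^2·0.19^1 = 0.373977
C(3,3)·0.81^3·0.19^0 = 0.531441
Sum = 0.9054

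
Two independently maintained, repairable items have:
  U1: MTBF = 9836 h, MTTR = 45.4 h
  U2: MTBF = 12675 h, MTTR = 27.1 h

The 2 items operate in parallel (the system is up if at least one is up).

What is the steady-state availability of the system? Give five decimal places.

0.99999

A(U1) = MTBF/(MTBF+MTTR) = 9836/(9836+45.4) = 0.995406
A(U2) = MTBF/(MTBF+MTTR) = 12675/(12675+27.1) = 0.997866
Parallel availability: 1 − (1 − 0.995406)(1 − 0.997866) = 0.99999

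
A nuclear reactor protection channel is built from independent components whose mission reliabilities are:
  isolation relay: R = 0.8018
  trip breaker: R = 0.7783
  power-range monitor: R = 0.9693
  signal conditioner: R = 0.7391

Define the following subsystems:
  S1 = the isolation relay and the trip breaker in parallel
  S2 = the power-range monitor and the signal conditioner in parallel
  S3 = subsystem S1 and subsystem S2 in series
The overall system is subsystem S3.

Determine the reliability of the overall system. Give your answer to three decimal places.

Parallel (isolation relay and trip breaker): 1 − (1 − 0.80180)(1 − 0.77830) = 0.95606
Parallel (power-range monitor and signal conditioner): 1 − (1 − 0.96930)(1 − 0.73910) = 0.99199
Series ([0.95606] and [0.99199]): 0.95606 × 0.99199 = 0.948

0.948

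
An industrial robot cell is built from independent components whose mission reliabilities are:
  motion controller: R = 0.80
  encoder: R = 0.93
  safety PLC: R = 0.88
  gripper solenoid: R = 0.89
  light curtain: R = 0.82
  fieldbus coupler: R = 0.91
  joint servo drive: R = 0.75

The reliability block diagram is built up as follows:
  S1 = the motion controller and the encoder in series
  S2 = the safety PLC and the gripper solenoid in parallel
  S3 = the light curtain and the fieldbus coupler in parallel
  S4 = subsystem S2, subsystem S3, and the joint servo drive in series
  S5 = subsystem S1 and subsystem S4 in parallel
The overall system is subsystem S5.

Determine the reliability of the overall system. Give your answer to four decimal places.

Series (motion controller and encoder): 0.800000 × 0.930000 = 0.744000
Parallel (safety PLC and gripper solenoid): 1 − (1 − 0.880000)(1 − 0.890000) = 0.986800
Parallel (light curtain and fieldbus coupler): 1 − (1 − 0.820000)(1 − 0.910000) = 0.983800
Series ([0.986800], [0.983800], and joint servo drive): 0.986800 × 0.983800 × 0.750000 = 0.728110
Parallel ([0.744000] and [0.728110]): 1 − (1 − 0.744000)(1 − 0.728110) = 0.9304

0.9304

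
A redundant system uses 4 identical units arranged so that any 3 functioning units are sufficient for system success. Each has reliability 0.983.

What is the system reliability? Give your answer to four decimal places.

0.9983

R = Σ_{i=3}^{4} C(4,i) p^i (1−p)^{4−i} with p = 0.983
C(4,3)·0.983^3·0.017^1 = 0.064591
C(4,4)·0.983^4·0.017^0 = 0.933714
Sum = 0.9983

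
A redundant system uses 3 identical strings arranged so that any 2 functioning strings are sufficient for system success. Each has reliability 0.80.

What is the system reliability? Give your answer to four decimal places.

R = Σ_{i=2}^{3} C(3,i) p^i (1−p)^{3−i} with p = 0.80
C(3,2)·0.80^2·0.20^1 = 0.384000
C(3,3)·0.80^3·0.20^0 = 0.512000
Sum = 0.8960

0.8960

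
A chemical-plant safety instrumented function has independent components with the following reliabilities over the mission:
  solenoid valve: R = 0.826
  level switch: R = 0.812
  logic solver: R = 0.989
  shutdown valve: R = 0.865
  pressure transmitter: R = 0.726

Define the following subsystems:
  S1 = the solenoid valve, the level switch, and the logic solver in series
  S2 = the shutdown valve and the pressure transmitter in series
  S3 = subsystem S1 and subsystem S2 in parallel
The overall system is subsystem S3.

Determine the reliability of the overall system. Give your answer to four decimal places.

0.8748

Series (solenoid valve, level switch, and logic solver): 0.826000 × 0.812000 × 0.989000 = 0.663334
Series (shutdown valve and pressure transmitter): 0.865000 × 0.726000 = 0.627990
Parallel ([0.663334] and [0.627990]): 1 − (1 − 0.663334)(1 − 0.627990) = 0.8748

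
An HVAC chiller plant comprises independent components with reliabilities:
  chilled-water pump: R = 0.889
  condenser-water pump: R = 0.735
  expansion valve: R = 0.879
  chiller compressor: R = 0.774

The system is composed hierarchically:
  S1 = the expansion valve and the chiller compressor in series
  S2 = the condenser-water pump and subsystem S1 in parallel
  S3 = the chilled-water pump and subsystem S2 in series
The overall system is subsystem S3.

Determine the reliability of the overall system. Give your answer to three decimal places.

0.814

Series (expansion valve and chiller compressor): 0.87900 × 0.77400 = 0.68035
Parallel (condenser-water pump and [0.68035]): 1 − (1 − 0.73500)(1 − 0.68035) = 0.91529
Series (chilled-water pump and [0.91529]): 0.88900 × 0.91529 = 0.814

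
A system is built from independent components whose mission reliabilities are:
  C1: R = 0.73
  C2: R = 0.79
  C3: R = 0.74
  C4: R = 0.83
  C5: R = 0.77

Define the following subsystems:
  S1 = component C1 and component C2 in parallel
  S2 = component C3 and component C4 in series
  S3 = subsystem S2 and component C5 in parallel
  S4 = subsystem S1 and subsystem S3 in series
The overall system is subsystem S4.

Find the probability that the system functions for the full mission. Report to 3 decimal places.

Parallel (C1 and C2): 1 − (1 − 0.73000)(1 − 0.79000) = 0.94330
Series (C3 and C4): 0.74000 × 0.83000 = 0.61420
Parallel ([0.61420] and C5): 1 − (1 − 0.61420)(1 − 0.77000) = 0.91127
Series ([0.94330] and [0.91127]): 0.94330 × 0.91127 = 0.860

0.860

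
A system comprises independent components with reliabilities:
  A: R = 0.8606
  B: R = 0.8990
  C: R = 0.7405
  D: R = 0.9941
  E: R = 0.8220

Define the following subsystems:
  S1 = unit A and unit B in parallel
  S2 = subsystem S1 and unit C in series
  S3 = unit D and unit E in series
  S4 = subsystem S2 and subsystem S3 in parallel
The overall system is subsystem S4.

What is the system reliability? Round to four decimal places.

Parallel (A and B): 1 − (1 − 0.860600)(1 − 0.899000) = 0.985921
Series ([0.985921] and C): 0.985921 × 0.740500 = 0.730075
Series (D and E): 0.994100 × 0.822000 = 0.817150
Parallel ([0.730075] and [0.817150]): 1 − (1 − 0.730075)(1 − 0.817150) = 0.9506

0.9506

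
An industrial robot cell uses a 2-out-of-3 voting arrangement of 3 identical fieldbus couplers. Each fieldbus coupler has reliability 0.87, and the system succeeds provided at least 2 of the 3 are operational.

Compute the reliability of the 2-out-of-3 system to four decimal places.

0.9537

R = Σ_{i=2}^{3} C(3,i) p^i (1−p)^{3−i} with p = 0.87
C(3,2)·0.87^2·0.13^1 = 0.295191
C(3,3)·0.87^3·0.13^0 = 0.658503
Sum = 0.9537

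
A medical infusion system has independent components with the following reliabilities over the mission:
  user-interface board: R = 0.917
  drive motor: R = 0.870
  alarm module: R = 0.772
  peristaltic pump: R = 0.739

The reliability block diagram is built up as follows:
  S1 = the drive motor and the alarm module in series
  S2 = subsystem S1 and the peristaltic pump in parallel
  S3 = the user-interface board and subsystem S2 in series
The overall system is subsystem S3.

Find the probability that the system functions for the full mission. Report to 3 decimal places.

Series (drive motor and alarm module): 0.87000 × 0.77200 = 0.67164
Parallel ([0.67164] and peristaltic pump): 1 − (1 − 0.67164)(1 − 0.73900) = 0.91430
Series (user-interface board and [0.91430]): 0.91700 × 0.91430 = 0.838

0.838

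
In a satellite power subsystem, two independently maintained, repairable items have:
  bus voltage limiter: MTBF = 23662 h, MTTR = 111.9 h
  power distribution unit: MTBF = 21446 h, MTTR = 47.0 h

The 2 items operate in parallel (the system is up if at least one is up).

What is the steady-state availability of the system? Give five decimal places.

0.99999

A(bus voltage limiter) = MTBF/(MTBF+MTTR) = 23662/(23662+111.9) = 0.995293
A(power distribution unit) = MTBF/(MTBF+MTTR) = 21446/(21446+47.0) = 0.997813
Parallel availability: 1 − (1 − 0.995293)(1 − 0.997813) = 0.99999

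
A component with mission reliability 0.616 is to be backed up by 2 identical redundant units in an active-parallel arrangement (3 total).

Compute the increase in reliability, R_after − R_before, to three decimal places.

0.327

R_before = 0.616
R_after = 1 − (1 − 0.616)^3 = 0.943
ΔR = 0.943 − 0.616 = 0.327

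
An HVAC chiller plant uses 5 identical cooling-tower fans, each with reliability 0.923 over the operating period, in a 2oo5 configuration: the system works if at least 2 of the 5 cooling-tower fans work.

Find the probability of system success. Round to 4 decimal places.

R = Σ_{i=2}^{5} C(5,i) p^i (1−p)^{5−i} with p = 0.923
C(5,2)·0.923^2·0.077^3 = 0.003889
C(5,3)·0.923^3·0.077^2 = 0.046622
C(5,4)·0.923^4·0.077^1 = 0.279426
C(5,5)·0.923^5·0.077^0 = 0.669898
Sum = 0.9998

0.9998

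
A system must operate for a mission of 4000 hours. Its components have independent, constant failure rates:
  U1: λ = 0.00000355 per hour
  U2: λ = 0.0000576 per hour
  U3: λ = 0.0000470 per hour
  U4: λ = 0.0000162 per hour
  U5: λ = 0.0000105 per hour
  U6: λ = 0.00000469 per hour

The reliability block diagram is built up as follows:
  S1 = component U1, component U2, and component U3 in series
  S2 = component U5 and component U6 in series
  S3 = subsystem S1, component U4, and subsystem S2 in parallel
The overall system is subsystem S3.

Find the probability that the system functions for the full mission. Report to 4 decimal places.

R(U1) = exp(−0.00000355 × 4000) = 0.985900
R(U2) = exp(−0.0000576 × 4000) = 0.794216
R(U3) = exp(−0.0000470 × 4000) = 0.828615
R(U4) = exp(−0.0000162 × 4000) = 0.937255
R(U5) = exp(−0.0000105 × 4000) = 0.958870
R(U6) = exp(−0.00000469 × 4000) = 0.981415
Series (U1, U2, and U3): 0.985900 × 0.794216 × 0.828615 = 0.648820
Series (U5 and U6): 0.958870 × 0.981415 = 0.941049
Parallel ([0.648820], U4, and [0.941049]): 1 − (1 − 0.648820)(1 − 0.937255)(1 − 0.941049) = 0.9987

0.9987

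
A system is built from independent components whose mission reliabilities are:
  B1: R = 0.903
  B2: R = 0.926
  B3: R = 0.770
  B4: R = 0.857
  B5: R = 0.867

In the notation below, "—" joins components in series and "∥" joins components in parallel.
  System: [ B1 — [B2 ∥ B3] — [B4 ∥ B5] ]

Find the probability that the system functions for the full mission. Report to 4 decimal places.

Parallel (B2 and B3): 1 − (1 − 0.926000)(1 − 0.770000) = 0.982980
Parallel (B4 and B5): 1 − (1 − 0.857000)(1 − 0.867000) = 0.980981
Series (B1, [0.982980], and [0.980981]): 0.903000 × 0.982980 × 0.980981 = 0.8707

0.8707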